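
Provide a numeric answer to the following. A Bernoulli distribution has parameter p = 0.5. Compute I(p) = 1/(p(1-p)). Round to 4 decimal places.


For Bernoulli(p), Fisher information is I(p) = 1/(p*(1-p)).
p = 0.5, 1-p = 0.5.
p*(1-p) = 0.25.
I(p) = 1/0.25 = 4.0000

4.0000


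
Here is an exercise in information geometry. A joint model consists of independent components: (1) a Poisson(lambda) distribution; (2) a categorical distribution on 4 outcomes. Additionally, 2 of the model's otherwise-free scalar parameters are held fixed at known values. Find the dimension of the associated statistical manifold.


The dimension of a statistical manifold equals the number of free
(independent) real parameters of the model. For a product of independent
blocks the parameter counts add.
- Poisson (lambda): 1.
- categorical on 4 outcomes (probabilities sum to 1): 4-1 = 3.
Total = 1 + 3 = 4.
2 parameter(s) fixed at known values: 4 - 2 = 2.
Dimension = 2

2


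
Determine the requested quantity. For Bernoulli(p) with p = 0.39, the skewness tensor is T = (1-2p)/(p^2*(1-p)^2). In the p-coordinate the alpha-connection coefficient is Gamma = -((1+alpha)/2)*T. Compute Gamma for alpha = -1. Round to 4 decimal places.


Skewness (Amari-Chentsov) tensor: T = (1-2p)/(p^2*(1-p)^2).
p = 0.39, 1-2p = 0.22, p^2 = 0.1521, (1-p)^2 = 0.3721.
T = 0.22/(0.1521 * 0.3721) = 3.887172.
In the p-coordinate, Gamma^(alpha) = Gamma^(0) - (alpha/2)*T with Gamma^(0) = (1/2)*g'(p) = -T/2,
so Gamma^(alpha) = -((1+alpha)/2)*T.
alpha = -1, -(1+alpha)/2 = 0.0.
Gamma = 0.0 * 3.887172 = 0.0000

0.0000


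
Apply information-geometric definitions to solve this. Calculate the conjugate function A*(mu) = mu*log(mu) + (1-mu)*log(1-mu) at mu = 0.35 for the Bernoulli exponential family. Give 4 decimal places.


Legendre transform for Bernoulli:
A*(mu) = mu*log(mu) + (1-mu)*log(1-mu).
mu = 0.35, 1-mu = 0.65.
mu*log(mu) = 0.35*log(0.35) = -0.367438.
(1-mu)*log(1-mu) = 0.65*log(0.65) = -0.280009.
A* = -0.367438 + -0.280009 = -0.6474

-0.6474


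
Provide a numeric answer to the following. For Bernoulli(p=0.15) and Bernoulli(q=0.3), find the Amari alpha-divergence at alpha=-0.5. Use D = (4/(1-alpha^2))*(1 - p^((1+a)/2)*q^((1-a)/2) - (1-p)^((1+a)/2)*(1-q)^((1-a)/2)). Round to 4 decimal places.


Amari alpha-divergence:
D = (4/(1-alpha^2))*(1 - p^((1+a)/2)*q^((1-a)/2) - (1-p)^((1+a)/2)*(1-q)^((1-a)/2)).
alpha = -0.5, p = 0.15, q = 0.3.
e1 = (1+alpha)/2 = 0.25, e2 = (1-alpha)/2 = 0.75.
t1 = p^e1 * q^e2 = 0.15^0.25 * 0.3^0.75 = 0.252269.
t2 = (1-p)^e1 * (1-q)^e2 = 0.85^0.25 * 0.7^0.75 = 0.734815.
4/(1-alpha^2) = 5.333333.
D = 5.333333*(1 - 0.252269 - 0.734815) = 0.0689

0.0689


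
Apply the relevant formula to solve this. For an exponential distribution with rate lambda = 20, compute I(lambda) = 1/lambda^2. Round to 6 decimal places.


Fisher information for exponential: I(lambda) = 1/lambda^2.
lambda = 20, lambda^2 = 400.
I = 1/400 = 0.002500

0.002500


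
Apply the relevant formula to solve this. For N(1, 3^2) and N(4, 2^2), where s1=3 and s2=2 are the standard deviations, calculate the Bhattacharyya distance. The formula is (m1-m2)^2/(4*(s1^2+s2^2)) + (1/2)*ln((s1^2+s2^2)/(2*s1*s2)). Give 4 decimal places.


Bhattacharyya distance between two Gaussians:
DB = (m1-m2)^2/(4*(s1^2+s2^2)) + (1/2)*ln((s1^2+s2^2)/(2*s1*s2)).
(m1-m2)^2 = (-3)^2 = 9.
s1^2+s2^2 = 9 + 4 = 13.
term1 = 9/52 = 0.173077.
term2 = 0.5*ln(13/12.0) = 0.040021.
DB = 0.173077 + 0.040021 = 0.2131

0.2131


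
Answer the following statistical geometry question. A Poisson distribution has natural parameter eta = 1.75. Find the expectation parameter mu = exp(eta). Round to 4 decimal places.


Expectation parameter for Poisson exponential family:
mu = exp(eta).
eta = 1.75.
mu = exp(1.75) = 5.7546

5.7546


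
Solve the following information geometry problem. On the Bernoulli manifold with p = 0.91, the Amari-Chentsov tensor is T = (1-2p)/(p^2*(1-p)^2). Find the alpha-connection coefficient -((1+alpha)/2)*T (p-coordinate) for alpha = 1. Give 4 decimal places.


Skewness (Amari-Chentsov) tensor: T = (1-2p)/(p^2*(1-p)^2).
p = 0.91, 1-2p = -0.82, p^2 = 0.8281, (1-p)^2 = 0.0081.
T = -0.82/(0.8281 * 0.0081) = -122.249206.
In the p-coordinate, Gamma^(alpha) = Gamma^(0) - (alpha/2)*T with Gamma^(0) = (1/2)*g'(p) = -T/2,
so Gamma^(alpha) = -((1+alpha)/2)*T.
alpha = 1, -(1+alpha)/2 = -1.0.
Gamma = -1.0 * -122.249206 = 122.2492

122.2492


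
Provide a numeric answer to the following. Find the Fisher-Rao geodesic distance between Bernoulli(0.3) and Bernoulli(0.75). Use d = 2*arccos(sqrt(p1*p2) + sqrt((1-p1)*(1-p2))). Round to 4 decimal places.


Geodesic distance on Bernoulli manifold:
d(p1,p2) = 2*arccos(sqrt(p1*p2) + sqrt((1-p1)*(1-p2))).
sqrt(p1*p2) = sqrt(0.3*0.75) = 0.474342.
sqrt((1-p1)*(1-p2)) = sqrt(0.7*0.25) = 0.41833.
arg = 0.474342 + 0.41833 = 0.892672.
d = 2*arccos(0.892672) = 0.9351

0.9351


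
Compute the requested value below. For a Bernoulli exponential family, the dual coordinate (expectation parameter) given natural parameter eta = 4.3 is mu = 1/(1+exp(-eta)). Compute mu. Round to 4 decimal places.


Dual coordinate (expectation parameter) for Bernoulli:
mu = 1/(1+exp(-eta)).
eta = 4.3.
exp(-eta) = exp(-4.3) = 0.013569.
mu = 1/(1+0.013569) = 0.9866

0.9866


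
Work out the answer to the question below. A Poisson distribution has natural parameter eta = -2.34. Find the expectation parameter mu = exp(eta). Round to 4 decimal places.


Expectation parameter for Poisson exponential family:
mu = exp(eta).
eta = -2.34.
mu = exp(-2.34) = 0.0963

0.0963


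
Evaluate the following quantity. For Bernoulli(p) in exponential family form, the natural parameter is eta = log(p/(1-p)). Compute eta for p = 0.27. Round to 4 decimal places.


Natural parameter for Bernoulli: eta = log(p/(1-p)).
p = 0.27, 1-p = 0.73.
p/(1-p) = 0.369863.
eta = log(0.369863) = -0.9946

-0.9946


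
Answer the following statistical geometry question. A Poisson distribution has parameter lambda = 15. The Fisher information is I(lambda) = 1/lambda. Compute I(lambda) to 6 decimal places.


Fisher information for Poisson: I(lambda) = 1/lambda.
lambda = 15.
I(lambda) = 1/15 = 0.066667

0.066667


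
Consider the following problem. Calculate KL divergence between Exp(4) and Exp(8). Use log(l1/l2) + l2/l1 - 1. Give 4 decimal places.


KL divergence for exponential family:
KL = log(l1/l2) + l2/l1 - 1.
log(4/8) = -0.693147.
8/4 = 2.0.
KL = -0.693147 + 2.0 - 1 = 0.3069

0.3069


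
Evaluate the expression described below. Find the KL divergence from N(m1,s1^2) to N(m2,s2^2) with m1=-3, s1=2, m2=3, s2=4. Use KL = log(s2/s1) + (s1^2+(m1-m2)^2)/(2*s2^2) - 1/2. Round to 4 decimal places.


KL divergence between normal distributions:
KL = log(s2/s1) + (s1^2 + (m1-m2)^2)/(2*s2^2) - 1/2.
log(4/2) = 0.693147.
(2^2 + (-3-3)^2)/(2*4^2) = (4 + 36)/32 = 1.25.
KL = 0.693147 + 1.25 - 0.5 = 1.4431

1.4431


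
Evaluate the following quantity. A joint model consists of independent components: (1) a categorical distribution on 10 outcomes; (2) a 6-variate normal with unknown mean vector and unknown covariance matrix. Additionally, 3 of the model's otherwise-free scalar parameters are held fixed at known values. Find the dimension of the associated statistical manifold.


The dimension of a statistical manifold equals the number of free
(independent) real parameters of the model. For a product of independent
blocks the parameter counts add.
- categorical on 10 outcomes (probabilities sum to 1): 10-1 = 9.
- 6-variate normal: 6 (mean) + 6*7/2 = 21 (symmetric covariance) = 27.
Total = 9 + 27 = 36.
3 parameter(s) fixed at known values: 36 - 3 = 33.
Dimension = 33

33


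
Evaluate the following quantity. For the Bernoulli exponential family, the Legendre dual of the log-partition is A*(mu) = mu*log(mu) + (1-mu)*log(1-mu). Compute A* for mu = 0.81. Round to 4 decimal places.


Legendre transform for Bernoulli:
A*(mu) = mu*log(mu) + (1-mu)*log(1-mu).
mu = 0.81, 1-mu = 0.19.
mu*log(mu) = 0.81*log(0.81) = -0.170684.
(1-mu)*log(1-mu) = 0.19*log(0.19) = -0.315539.
A* = -0.170684 + -0.315539 = -0.4862

-0.4862


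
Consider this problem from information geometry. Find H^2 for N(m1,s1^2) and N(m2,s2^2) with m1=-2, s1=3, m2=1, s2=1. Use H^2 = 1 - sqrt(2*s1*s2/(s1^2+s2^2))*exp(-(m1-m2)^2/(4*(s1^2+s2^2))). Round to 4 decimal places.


Squared Hellinger distance for Gaussians:
H^2 = 1 - sqrt(2*s1*s2/(s1^2+s2^2)) * exp(-(m1-m2)^2/(4*(s1^2+s2^2))).
s1^2 = 9, s2^2 = 1, s1^2+s2^2 = 10.
sqrt(2*3*1/(10)) = 0.774597.
(m1-m2)^2 = (-3)^2 = 9.
exp(-9/(4*10)) = exp(-0.225) = 0.798516.
H^2 = 1 - 0.774597*0.798516 = 0.3815

0.3815


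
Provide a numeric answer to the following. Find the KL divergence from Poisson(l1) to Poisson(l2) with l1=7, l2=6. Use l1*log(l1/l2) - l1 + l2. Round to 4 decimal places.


KL divergence for Poisson:
KL = l1*log(l1/l2) - l1 + l2.
l1 = 7, l2 = 6.
log(7/6) = 0.154151.
l1*log(l1/l2) = 7 * 0.154151 = 1.079055.
KL = 1.079055 - 7 + 6 = 0.0791

0.0791


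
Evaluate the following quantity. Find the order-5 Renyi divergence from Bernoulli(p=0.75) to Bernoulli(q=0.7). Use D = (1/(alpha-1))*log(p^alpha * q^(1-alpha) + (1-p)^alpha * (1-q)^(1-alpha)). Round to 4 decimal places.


Renyi divergence of order alpha between Bernoulli distributions:
D = (1/(alpha-1))*log(p^alpha * q^(1-alpha) + (1-p)^alpha * (1-q)^(1-alpha)).
alpha = 5, p = 0.75, q = 0.7.
p^alpha * q^(1-alpha) = 0.75^5 * 0.7^-4 = 0.988358.
(1-p)^alpha * (1-q)^(1-alpha) = 0.25^5 * 0.3^-4 = 0.120563.
sum = 0.988358 + 0.120563 = 1.108921.
D = (1/4)*log(1.108921) = 0.0258

0.0258


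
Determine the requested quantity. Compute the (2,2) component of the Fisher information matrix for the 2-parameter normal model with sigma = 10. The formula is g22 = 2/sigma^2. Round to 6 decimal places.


For the 2-parameter normal family, the Fisher metric has:
  g11 = 1/sigma^2, g22 = 2/sigma^2.
sigma = 10, sigma^2 = 100.
g22 = 0.020000

0.020000


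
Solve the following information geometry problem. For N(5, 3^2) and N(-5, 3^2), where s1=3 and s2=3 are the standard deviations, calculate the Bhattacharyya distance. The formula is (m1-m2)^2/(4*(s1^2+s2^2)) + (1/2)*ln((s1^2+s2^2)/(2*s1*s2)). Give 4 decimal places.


Bhattacharyya distance between two Gaussians:
DB = (m1-m2)^2/(4*(s1^2+s2^2)) + (1/2)*ln((s1^2+s2^2)/(2*s1*s2)).
(m1-m2)^2 = (10)^2 = 100.
s1^2+s2^2 = 9 + 9 = 18.
term1 = 100/72 = 1.388889.
term2 = 0.5*ln(18/18.0) = 0.0.
DB = 1.388889 + 0.0 = 1.3889

1.3889


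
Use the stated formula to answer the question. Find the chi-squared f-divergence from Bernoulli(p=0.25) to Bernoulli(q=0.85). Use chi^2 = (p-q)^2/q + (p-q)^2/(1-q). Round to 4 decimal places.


Chi-squared divergence between Bernoulli distributions:
chi^2 = (p-q)^2/q + (p-q)^2/(1-q).
p = 0.25, q = 0.85, p-q = -0.6.
(p-q)^2 = 0.36.
term1 = 0.36/0.85 = 0.423529.
term2 = 0.36/0.15 = 2.4.
chi^2 = 0.423529 + 2.4 = 2.8235

2.8235


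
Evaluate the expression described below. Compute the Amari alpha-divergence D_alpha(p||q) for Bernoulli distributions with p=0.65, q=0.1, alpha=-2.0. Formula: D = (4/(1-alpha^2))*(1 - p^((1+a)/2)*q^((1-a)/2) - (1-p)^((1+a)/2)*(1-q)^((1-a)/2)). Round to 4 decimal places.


Amari alpha-divergence:
D = (4/(1-alpha^2))*(1 - p^((1+a)/2)*q^((1-a)/2) - (1-p)^((1+a)/2)*(1-q)^((1-a)/2)).
alpha = -2.0, p = 0.65, q = 0.1.
e1 = (1+alpha)/2 = -0.5, e2 = (1-alpha)/2 = 1.5.
t1 = p^e1 * q^e2 = 0.65^-0.5 * 0.1^1.5 = 0.039223.
t2 = (1-p)^e1 * (1-q)^e2 = 0.35^-0.5 * 0.9^1.5 = 1.443211.
4/(1-alpha^2) = -1.333333.
D = -1.333333*(1 - 0.039223 - 1.443211) = 0.6432

0.6432


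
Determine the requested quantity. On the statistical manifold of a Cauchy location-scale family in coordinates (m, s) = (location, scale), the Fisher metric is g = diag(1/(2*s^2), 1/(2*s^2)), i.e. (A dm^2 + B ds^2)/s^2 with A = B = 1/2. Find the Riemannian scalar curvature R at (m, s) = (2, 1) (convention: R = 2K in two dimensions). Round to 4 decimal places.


The metric has the form g = (A dm^2 + B ds^2)/s^2 with A = 1/2, B = 1/2.
Substitute u = sqrt(A/B)*m: g = B*(du^2 + ds^2)/s^2, i.e. B times the
Poincare upper half-plane metric, which has constant Gaussian curvature -1.
Scaling a 2D metric by a constant c divides the Gaussian curvature by c,
so K = -1/B = -1/(1/2) = -2.0000 everywhere (the point (m, s) = (2, 1) is irrelevant:
the curvature is constant).
Scalar curvature in dimension 2: R = 2K = -2/(1/2) = -4.0000.

-4.0000


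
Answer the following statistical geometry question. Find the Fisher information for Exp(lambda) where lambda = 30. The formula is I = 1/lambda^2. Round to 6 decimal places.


Fisher information for exponential: I(lambda) = 1/lambda^2.
lambda = 30, lambda^2 = 900.
I = 1/900 = 0.001111

0.001111


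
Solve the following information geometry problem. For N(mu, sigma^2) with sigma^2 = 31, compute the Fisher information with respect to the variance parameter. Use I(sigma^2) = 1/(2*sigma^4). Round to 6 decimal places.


Fisher information for variance: I(sigma^2) = 1/(2*sigma^4).
sigma^2 = 31, so sigma^4 = 961.
I = 1/(2*961) = 1/1922 = 0.000520

0.000520


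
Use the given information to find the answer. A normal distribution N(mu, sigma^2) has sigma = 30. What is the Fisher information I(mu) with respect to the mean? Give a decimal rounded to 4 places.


The Fisher information for the mean of a normal distribution is I(mu) = 1/sigma^2.
sigma = 30, so sigma^2 = 900.
I(mu) = 1/900 = 0.0011

0.0011


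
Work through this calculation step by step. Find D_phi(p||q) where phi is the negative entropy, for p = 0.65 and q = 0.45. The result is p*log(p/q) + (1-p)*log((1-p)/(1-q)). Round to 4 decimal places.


Bregman divergence with negative entropy generator:
D = p*log(p/q) + (1-p)*log((1-p)/(1-q)).
p = 0.65, q = 0.45.
p*log(p/q) = 0.65*log(0.65/0.45) = 0.239021.
(1-p)*log((1-p)/(1-q)) = 0.35*log(0.35/0.55) = -0.158195.
D = 0.239021 + -0.158195 = 0.0808

0.0808


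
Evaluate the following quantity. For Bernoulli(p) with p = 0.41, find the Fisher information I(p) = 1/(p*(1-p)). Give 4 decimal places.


For Bernoulli(p), Fisher information is I(p) = 1/(p*(1-p)).
p = 0.41, 1-p = 0.59.
p*(1-p) = 0.2419.
I(p) = 1/0.2419 = 4.1339

4.1339


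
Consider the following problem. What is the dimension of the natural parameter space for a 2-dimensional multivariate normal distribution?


Exponential family dimension calculation:
For 2-dim MVN: mean has 2 params, covariance has 2*3/2 = 3 unique entries.
Total dim = 2 + 3 = 5.

5


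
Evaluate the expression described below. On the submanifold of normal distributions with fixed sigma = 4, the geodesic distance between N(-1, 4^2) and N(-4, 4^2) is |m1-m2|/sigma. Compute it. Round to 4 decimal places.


On the fixed-variance normal subfamily, geodesic distance = |m1-m2|/sigma.
|-1 - -4| = 3.
sigma = 4.
d = 3/4 = 0.7500

0.7500


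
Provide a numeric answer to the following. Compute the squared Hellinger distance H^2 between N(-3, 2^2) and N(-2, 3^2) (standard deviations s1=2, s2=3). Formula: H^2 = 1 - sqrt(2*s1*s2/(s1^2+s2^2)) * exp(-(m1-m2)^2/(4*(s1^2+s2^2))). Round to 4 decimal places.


Squared Hellinger distance for Gaussians:
H^2 = 1 - sqrt(2*s1*s2/(s1^2+s2^2)) * exp(-(m1-m2)^2/(4*(s1^2+s2^2))).
s1^2 = 4, s2^2 = 9, s1^2+s2^2 = 13.
sqrt(2*2*3/(13)) = 0.960769.
(m1-m2)^2 = (-1)^2 = 1.
exp(-1/(4*13)) = exp(-0.019231) = 0.980953.
H^2 = 1 - 0.960769*0.980953 = 0.0575

0.0575


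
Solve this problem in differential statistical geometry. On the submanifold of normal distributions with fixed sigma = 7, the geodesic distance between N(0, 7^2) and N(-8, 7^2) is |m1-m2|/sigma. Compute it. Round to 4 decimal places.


On the fixed-variance normal subfamily, geodesic distance = |m1-m2|/sigma.
|0 - -8| = 8.
sigma = 7.
d = 8/7 = 1.1429

1.1429


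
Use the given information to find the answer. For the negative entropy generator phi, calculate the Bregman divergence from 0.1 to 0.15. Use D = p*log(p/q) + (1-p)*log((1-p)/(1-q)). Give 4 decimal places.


Bregman divergence with negative entropy generator:
D = p*log(p/q) + (1-p)*log((1-p)/(1-q)).
p = 0.1, q = 0.15.
p*log(p/q) = 0.1*log(0.1/0.15) = -0.040547.
(1-p)*log((1-p)/(1-q)) = 0.9*log(0.9/0.85) = 0.051443.
D = -0.040547 + 0.051443 = 0.0109

0.0109


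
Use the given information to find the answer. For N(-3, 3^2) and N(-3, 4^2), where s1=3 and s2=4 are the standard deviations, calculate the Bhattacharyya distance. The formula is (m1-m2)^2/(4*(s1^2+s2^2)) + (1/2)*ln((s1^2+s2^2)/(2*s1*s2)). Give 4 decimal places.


Bhattacharyya distance between two Gaussians:
DB = (m1-m2)^2/(4*(s1^2+s2^2)) + (1/2)*ln((s1^2+s2^2)/(2*s1*s2)).
(m1-m2)^2 = (0)^2 = 0.
s1^2+s2^2 = 9 + 16 = 25.
term1 = 0/100 = 0.0.
term2 = 0.5*ln(25/24.0) = 0.020411.
DB = 0.0 + 0.020411 = 0.0204

0.0204


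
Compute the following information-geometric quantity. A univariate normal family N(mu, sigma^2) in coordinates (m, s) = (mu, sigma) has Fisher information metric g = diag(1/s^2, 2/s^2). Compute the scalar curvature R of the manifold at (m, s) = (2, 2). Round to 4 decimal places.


The metric has the form g = (A dm^2 + B ds^2)/s^2 with A = 1, B = 2.
Substitute u = sqrt(A/B)*m: g = B*(du^2 + ds^2)/s^2, i.e. B times the
Poincare upper half-plane metric, which has constant Gaussian curvature -1.
Scaling a 2D metric by a constant c divides the Gaussian curvature by c,
so K = -1/B = -1/(2) = -0.5000 everywhere (the point (m, s) = (2, 2) is irrelevant:
the curvature is constant).
Scalar curvature in dimension 2: R = 2K = -2/(2) = -1.0000.

-1.0000


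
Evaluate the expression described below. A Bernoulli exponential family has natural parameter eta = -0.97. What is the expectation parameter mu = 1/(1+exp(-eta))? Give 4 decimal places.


Dual coordinate (expectation parameter) for Bernoulli:
mu = 1/(1+exp(-eta)).
eta = -0.97.
exp(-eta) = exp(0.97) = 2.637944.
mu = 1/(1+2.637944) = 0.2749

0.2749


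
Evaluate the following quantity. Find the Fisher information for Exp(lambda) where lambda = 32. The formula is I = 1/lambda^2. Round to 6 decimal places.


Fisher information for exponential: I(lambda) = 1/lambda^2.
lambda = 32, lambda^2 = 1024.
I = 1/1024 = 0.000977

0.000977


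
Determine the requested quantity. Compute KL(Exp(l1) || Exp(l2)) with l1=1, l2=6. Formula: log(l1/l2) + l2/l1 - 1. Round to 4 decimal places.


KL divergence for exponential family:
KL = log(l1/l2) + l2/l1 - 1.
log(1/6) = -1.791759.
6/1 = 6.0.
KL = -1.791759 + 6.0 - 1 = 3.2082

3.2082


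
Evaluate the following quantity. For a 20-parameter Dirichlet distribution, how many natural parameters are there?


Exponential family dimension calculation:
Dirichlet with 20 components has 20 natural parameters.

20


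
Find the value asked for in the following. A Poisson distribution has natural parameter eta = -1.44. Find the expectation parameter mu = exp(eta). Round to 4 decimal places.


Expectation parameter for Poisson exponential family:
mu = exp(eta).
eta = -1.44.
mu = exp(-1.44) = 0.2369

0.2369


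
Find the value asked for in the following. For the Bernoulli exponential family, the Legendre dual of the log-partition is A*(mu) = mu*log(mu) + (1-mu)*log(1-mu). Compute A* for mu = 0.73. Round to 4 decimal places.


Legendre transform for Bernoulli:
A*(mu) = mu*log(mu) + (1-mu)*log(1-mu).
mu = 0.73, 1-mu = 0.27.
mu*log(mu) = 0.73*log(0.73) = -0.229739.
(1-mu)*log(1-mu) = 0.27*log(0.27) = -0.35352.
A* = -0.229739 + -0.35352 = -0.5833

-0.5833


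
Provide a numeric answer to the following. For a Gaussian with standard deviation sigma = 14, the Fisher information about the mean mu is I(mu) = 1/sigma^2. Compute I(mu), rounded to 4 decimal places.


The Fisher information for the mean of a normal distribution is I(mu) = 1/sigma^2.
sigma = 14, so sigma^2 = 196.
I(mu) = 1/196 = 0.0051

0.0051


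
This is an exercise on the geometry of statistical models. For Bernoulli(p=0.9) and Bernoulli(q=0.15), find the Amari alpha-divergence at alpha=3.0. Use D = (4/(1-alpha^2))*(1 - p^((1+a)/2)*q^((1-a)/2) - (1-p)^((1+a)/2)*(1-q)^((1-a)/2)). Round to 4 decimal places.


Amari alpha-divergence:
D = (4/(1-alpha^2))*(1 - p^((1+a)/2)*q^((1-a)/2) - (1-p)^((1+a)/2)*(1-q)^((1-a)/2)).
alpha = 3.0, p = 0.9, q = 0.15.
e1 = (1+alpha)/2 = 2.0, e2 = (1-alpha)/2 = -1.0.
t1 = p^e1 * q^e2 = 0.9^2.0 * 0.15^-1.0 = 5.4.
t2 = (1-p)^e1 * (1-q)^e2 = 0.1^2.0 * 0.85^-1.0 = 0.011765.
4/(1-alpha^2) = -0.5.
D = -0.5*(1 - 5.4 - 0.011765) = 2.2059

2.2059


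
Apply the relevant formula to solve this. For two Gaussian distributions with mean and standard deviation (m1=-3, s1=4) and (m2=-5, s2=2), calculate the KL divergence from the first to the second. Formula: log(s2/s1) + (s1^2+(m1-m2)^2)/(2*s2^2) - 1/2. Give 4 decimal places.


KL divergence between normal distributions:
KL = log(s2/s1) + (s1^2 + (m1-m2)^2)/(2*s2^2) - 1/2.
log(2/4) = -0.693147.
(4^2 + (-3--5)^2)/(2*2^2) = (16 + 4)/8 = 2.5.
KL = -0.693147 + 2.5 - 0.5 = 1.3069

1.3069


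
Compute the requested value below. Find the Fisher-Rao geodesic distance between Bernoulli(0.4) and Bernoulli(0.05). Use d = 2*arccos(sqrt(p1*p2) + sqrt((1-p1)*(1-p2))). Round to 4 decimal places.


Geodesic distance on Bernoulli manifold:
d(p1,p2) = 2*arccos(sqrt(p1*p2) + sqrt((1-p1)*(1-p2))).
sqrt(p1*p2) = sqrt(0.4*0.05) = 0.141421.
sqrt((1-p1)*(1-p2)) = sqrt(0.6*0.95) = 0.754983.
arg = 0.141421 + 0.754983 = 0.896405.
d = 2*arccos(0.896405) = 0.9184

0.9184


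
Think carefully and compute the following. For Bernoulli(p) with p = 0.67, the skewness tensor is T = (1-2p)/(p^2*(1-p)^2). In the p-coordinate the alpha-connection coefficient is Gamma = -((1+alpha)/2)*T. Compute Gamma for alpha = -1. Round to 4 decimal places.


Skewness (Amari-Chentsov) tensor: T = (1-2p)/(p^2*(1-p)^2).
p = 0.67, 1-2p = -0.34, p^2 = 0.4489, (1-p)^2 = 0.1089.
T = -0.34/(0.4489 * 0.1089) = -6.955069.
In the p-coordinate, Gamma^(alpha) = Gamma^(0) - (alpha/2)*T with Gamma^(0) = (1/2)*g'(p) = -T/2,
so Gamma^(alpha) = -((1+alpha)/2)*T.
alpha = -1, -(1+alpha)/2 = 0.0.
Gamma = 0.0 * -6.955069 = 0.0000

0.0000


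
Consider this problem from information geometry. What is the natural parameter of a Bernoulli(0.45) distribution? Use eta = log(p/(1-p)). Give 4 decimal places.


Natural parameter for Bernoulli: eta = log(p/(1-p)).
p = 0.45, 1-p = 0.55.
p/(1-p) = 0.818182.
eta = log(0.818182) = -0.2007

-0.2007


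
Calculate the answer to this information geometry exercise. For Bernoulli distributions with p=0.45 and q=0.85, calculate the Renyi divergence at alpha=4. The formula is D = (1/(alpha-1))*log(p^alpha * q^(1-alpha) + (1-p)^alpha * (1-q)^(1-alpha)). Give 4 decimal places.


Renyi divergence of order alpha between Bernoulli distributions:
D = (1/(alpha-1))*log(p^alpha * q^(1-alpha) + (1-p)^alpha * (1-q)^(1-alpha)).
alpha = 4, p = 0.45, q = 0.85.
p^alpha * q^(1-alpha) = 0.45^4 * 0.85^-3 = 0.066772.
(1-p)^alpha * (1-q)^(1-alpha) = 0.55^4 * 0.15^-3 = 27.112963.
sum = 0.066772 + 27.112963 = 27.179735.
D = (1/3)*log(27.179735) = 1.1008

1.1008


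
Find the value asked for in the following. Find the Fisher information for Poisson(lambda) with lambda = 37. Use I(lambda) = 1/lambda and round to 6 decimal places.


Fisher information for Poisson: I(lambda) = 1/lambda.
lambda = 37.
I(lambda) = 1/37 = 0.027027

0.027027


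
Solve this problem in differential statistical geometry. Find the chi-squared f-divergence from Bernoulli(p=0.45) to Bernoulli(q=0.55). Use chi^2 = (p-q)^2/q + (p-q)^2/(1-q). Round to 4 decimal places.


Chi-squared divergence between Bernoulli distributions:
chi^2 = (p-q)^2/q + (p-q)^2/(1-q).
p = 0.45, q = 0.55, p-q = -0.1.
(p-q)^2 = 0.01.
term1 = 0.01/0.55 = 0.018182.
term2 = 0.01/0.45 = 0.022222.
chi^2 = 0.018182 + 0.022222 = 0.0404

0.0404


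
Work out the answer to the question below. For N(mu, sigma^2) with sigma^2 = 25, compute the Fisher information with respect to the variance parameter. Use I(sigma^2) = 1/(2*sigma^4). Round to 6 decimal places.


Fisher information for variance: I(sigma^2) = 1/(2*sigma^4).
sigma^2 = 25, so sigma^4 = 625.
I = 1/(2*625) = 1/1250 = 0.000800

0.000800


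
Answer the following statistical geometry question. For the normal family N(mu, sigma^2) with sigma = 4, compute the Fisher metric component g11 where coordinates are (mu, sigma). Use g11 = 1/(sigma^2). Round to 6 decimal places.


For the 2-parameter normal family, the Fisher metric has:
  g11 = 1/sigma^2, g22 = 2/sigma^2.
sigma = 4, sigma^2 = 16.
g11 = 0.062500

0.062500


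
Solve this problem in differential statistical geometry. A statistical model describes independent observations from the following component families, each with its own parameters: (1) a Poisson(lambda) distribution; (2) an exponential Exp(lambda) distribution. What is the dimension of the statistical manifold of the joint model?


The dimension of a statistical manifold equals the number of free
(independent) real parameters of the model. For a product of independent
blocks the parameter counts add.
- Poisson (lambda): 1.
- exponential (lambda): 1.
Total = 1 + 1 = 2.
Dimension = 2

2


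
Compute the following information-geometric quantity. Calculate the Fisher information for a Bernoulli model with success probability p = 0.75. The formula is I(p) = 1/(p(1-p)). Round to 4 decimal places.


For Bernoulli(p), Fisher information is I(p) = 1/(p*(1-p)).
p = 0.75, 1-p = 0.25.
p*(1-p) = 0.1875.
I(p) = 1/0.1875 = 5.3333

5.3333


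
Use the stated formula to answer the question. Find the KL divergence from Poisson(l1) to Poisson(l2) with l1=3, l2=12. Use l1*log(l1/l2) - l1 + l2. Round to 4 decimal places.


KL divergence for Poisson:
KL = l1*log(l1/l2) - l1 + l2.
l1 = 3, l2 = 12.
log(3/12) = -1.386294.
l1*log(l1/l2) = 3 * -1.386294 = -4.158883.
KL = -4.158883 - 3 + 12 = 4.8411

4.8411


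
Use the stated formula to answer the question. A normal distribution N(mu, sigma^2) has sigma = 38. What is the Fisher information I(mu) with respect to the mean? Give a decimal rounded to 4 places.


The Fisher information for the mean of a normal distribution is I(mu) = 1/sigma^2.
sigma = 38, so sigma^2 = 1444.
I(mu) = 1/1444 = 0.0007

0.0007


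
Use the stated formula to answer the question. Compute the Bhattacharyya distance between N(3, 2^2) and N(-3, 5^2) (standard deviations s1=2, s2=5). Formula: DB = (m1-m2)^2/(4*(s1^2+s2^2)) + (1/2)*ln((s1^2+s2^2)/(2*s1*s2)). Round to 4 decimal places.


Bhattacharyya distance between two Gaussians:
DB = (m1-m2)^2/(4*(s1^2+s2^2)) + (1/2)*ln((s1^2+s2^2)/(2*s1*s2)).
(m1-m2)^2 = (6)^2 = 36.
s1^2+s2^2 = 4 + 25 = 29.
term1 = 36/116 = 0.310345.
term2 = 0.5*ln(29/20.0) = 0.185782.
DB = 0.310345 + 0.185782 = 0.4961

0.4961


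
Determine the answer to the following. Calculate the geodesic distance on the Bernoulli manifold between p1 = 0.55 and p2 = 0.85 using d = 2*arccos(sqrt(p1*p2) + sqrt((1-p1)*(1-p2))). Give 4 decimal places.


Geodesic distance on Bernoulli manifold:
d(p1,p2) = 2*arccos(sqrt(p1*p2) + sqrt((1-p1)*(1-p2))).
sqrt(p1*p2) = sqrt(0.55*0.85) = 0.68374.
sqrt((1-p1)*(1-p2)) = sqrt(0.45*0.15) = 0.259808.
arg = 0.68374 + 0.259808 = 0.943547.
d = 2*arccos(0.943547) = 0.6752

0.6752


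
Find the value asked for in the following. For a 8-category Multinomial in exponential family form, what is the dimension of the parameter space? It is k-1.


Exponential family dimension calculation:
For Multinomial with k=8 categories, dim = k-1 = 7.

7


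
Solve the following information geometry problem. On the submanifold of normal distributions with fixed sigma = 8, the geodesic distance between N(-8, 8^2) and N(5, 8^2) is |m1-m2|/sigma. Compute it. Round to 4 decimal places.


On the fixed-variance normal subfamily, geodesic distance = |m1-m2|/sigma.
|-8 - 5| = 13.
sigma = 8.
d = 13/8 = 1.6250

1.6250


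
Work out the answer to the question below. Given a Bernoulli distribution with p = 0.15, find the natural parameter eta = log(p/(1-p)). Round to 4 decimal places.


Natural parameter for Bernoulli: eta = log(p/(1-p)).
p = 0.15, 1-p = 0.85.
p/(1-p) = 0.176471.
eta = log(0.176471) = -1.7346

-1.7346


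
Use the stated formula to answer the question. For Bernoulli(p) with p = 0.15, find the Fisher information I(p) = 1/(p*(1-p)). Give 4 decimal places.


For Bernoulli(p), Fisher information is I(p) = 1/(p*(1-p)).
p = 0.15, 1-p = 0.85.
p*(1-p) = 0.1275.
I(p) = 1/0.1275 = 7.8431

7.8431


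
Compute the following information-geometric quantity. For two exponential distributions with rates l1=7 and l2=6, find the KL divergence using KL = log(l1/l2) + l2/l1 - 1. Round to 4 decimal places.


KL divergence for exponential family:
KL = log(l1/l2) + l2/l1 - 1.
log(7/6) = 0.154151.
6/7 = 0.857143.
KL = 0.154151 + 0.857143 - 1 = 0.0113

0.0113


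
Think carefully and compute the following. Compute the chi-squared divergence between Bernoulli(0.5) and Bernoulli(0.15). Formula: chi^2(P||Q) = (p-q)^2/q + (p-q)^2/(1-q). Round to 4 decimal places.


Chi-squared divergence between Bernoulli distributions:
chi^2 = (p-q)^2/q + (p-q)^2/(1-q).
p = 0.5, q = 0.15, p-q = 0.35.
(p-q)^2 = 0.1225.
term1 = 0.1225/0.15 = 0.816667.
term2 = 0.1225/0.85 = 0.144118.
chi^2 = 0.816667 + 0.144118 = 0.9608

0.9608


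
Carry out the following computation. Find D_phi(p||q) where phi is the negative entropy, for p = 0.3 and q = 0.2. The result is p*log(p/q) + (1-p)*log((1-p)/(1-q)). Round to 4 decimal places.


Bregman divergence with negative entropy generator:
D = p*log(p/q) + (1-p)*log((1-p)/(1-q)).
p = 0.3, q = 0.2.
p*log(p/q) = 0.3*log(0.3/0.2) = 0.12164.
(1-p)*log((1-p)/(1-q)) = 0.7*log(0.7/0.8) = -0.093472.
D = 0.12164 + -0.093472 = 0.0282

0.0282


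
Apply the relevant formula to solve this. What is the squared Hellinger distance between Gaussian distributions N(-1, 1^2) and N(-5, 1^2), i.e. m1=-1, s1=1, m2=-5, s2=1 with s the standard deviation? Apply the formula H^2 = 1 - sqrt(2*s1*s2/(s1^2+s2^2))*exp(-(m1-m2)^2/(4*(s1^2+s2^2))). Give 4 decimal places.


Squared Hellinger distance for Gaussians:
H^2 = 1 - sqrt(2*s1*s2/(s1^2+s2^2)) * exp(-(m1-m2)^2/(4*(s1^2+s2^2))).
s1^2 = 1, s2^2 = 1, s1^2+s2^2 = 2.
sqrt(2*1*1/(2)) = 1.0.
(m1-m2)^2 = (4)^2 = 16.
exp(-16/(4*2)) = exp(-2.0) = 0.135335.
H^2 = 1 - 1.0*0.135335 = 0.8647

0.8647


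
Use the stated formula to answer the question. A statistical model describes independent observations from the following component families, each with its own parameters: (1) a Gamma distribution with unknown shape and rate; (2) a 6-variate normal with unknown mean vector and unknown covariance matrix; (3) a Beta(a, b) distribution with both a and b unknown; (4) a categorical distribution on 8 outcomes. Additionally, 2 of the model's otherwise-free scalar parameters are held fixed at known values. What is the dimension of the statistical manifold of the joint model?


The dimension of a statistical manifold equals the number of free
(independent) real parameters of the model. For a product of independent
blocks the parameter counts add.
- Gamma (shape, rate): 2.
- 6-variate normal: 6 (mean) + 6*7/2 = 21 (symmetric covariance) = 27.
- Beta (a, b): 2.
- categorical on 8 outcomes (probabilities sum to 1): 8-1 = 7.
Total = 2 + 27 + 2 + 7 = 38.
2 parameter(s) fixed at known values: 38 - 2 = 36.
Dimension = 36

36


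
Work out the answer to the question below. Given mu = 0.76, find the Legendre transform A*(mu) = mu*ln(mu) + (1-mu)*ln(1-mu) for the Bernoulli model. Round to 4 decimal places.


Legendre transform for Bernoulli:
A*(mu) = mu*log(mu) + (1-mu)*log(1-mu).
mu = 0.76, 1-mu = 0.24.
mu*log(mu) = 0.76*log(0.76) = -0.208572.
(1-mu)*log(1-mu) = 0.24*log(0.24) = -0.342508.
A* = -0.208572 + -0.342508 = -0.5511

-0.5511


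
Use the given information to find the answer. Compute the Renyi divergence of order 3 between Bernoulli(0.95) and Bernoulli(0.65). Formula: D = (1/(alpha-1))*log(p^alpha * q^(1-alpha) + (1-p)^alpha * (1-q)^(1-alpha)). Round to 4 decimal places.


Renyi divergence of order alpha between Bernoulli distributions:
D = (1/(alpha-1))*log(p^alpha * q^(1-alpha) + (1-p)^alpha * (1-q)^(1-alpha)).
alpha = 3, p = 0.95, q = 0.65.
p^alpha * q^(1-alpha) = 0.95^3 * 0.65^-2 = 2.02929.
(1-p)^alpha * (1-q)^(1-alpha) = 0.05^3 * 0.35^-2 = 0.00102.
sum = 2.02929 + 0.00102 = 2.03031.
D = (1/2)*log(2.03031) = 0.3541

0.3541


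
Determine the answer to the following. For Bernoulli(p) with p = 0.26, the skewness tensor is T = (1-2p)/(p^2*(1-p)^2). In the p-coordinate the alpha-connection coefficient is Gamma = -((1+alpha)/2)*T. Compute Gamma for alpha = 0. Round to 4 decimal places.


Skewness (Amari-Chentsov) tensor: T = (1-2p)/(p^2*(1-p)^2).
p = 0.26, 1-2p = 0.48, p^2 = 0.0676, (1-p)^2 = 0.5476.
T = 0.48/(0.0676 * 0.5476) = 12.966749.
In the p-coordinate, Gamma^(alpha) = Gamma^(0) - (alpha/2)*T with Gamma^(0) = (1/2)*g'(p) = -T/2,
so Gamma^(alpha) = -((1+alpha)/2)*T.
alpha = 0, -(1+alpha)/2 = -0.5.
Gamma = -0.5 * 12.966749 = -6.4834

-6.4834


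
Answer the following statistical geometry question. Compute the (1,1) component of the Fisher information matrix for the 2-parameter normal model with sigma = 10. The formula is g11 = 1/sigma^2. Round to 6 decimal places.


For the 2-parameter normal family, the Fisher metric has:
  g11 = 1/sigma^2, g22 = 2/sigma^2.
sigma = 10, sigma^2 = 100.
g11 = 0.010000

0.010000


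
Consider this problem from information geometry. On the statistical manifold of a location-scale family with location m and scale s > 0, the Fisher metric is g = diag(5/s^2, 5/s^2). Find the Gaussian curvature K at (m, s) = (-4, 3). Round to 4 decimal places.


The metric has the form g = (A dm^2 + B ds^2)/s^2 with A = 5, B = 5.
Substitute u = sqrt(A/B)*m: g = B*(du^2 + ds^2)/s^2, i.e. B times the
Poincare upper half-plane metric, which has constant Gaussian curvature -1.
Scaling a 2D metric by a constant c divides the Gaussian curvature by c,
so K = -1/B = -1/(5) = -0.2000 everywhere (the point (m, s) = (-4, 3) is irrelevant:
the curvature is constant).
The requested Gaussian curvature is K = -0.2000.

-0.2000


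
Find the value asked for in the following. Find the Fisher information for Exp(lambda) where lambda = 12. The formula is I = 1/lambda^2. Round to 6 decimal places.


Fisher information for exponential: I(lambda) = 1/lambda^2.
lambda = 12, lambda^2 = 144.
I = 1/144 = 0.006944

0.006944


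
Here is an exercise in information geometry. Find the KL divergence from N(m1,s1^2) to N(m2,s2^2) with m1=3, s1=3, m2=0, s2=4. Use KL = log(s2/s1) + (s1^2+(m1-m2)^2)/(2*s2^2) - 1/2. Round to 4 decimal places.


KL divergence between normal distributions:
KL = log(s2/s1) + (s1^2 + (m1-m2)^2)/(2*s2^2) - 1/2.
log(4/3) = 0.287682.
(3^2 + (3-0)^2)/(2*4^2) = (9 + 9)/32 = 0.5625.
KL = 0.287682 + 0.5625 - 0.5 = 0.3502

0.3502


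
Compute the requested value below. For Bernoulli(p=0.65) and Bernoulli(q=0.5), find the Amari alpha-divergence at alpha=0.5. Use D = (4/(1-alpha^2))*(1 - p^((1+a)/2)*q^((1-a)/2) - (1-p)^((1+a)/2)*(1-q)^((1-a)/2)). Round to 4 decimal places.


Amari alpha-divergence:
D = (4/(1-alpha^2))*(1 - p^((1+a)/2)*q^((1-a)/2) - (1-p)^((1+a)/2)*(1-q)^((1-a)/2)).
alpha = 0.5, p = 0.65, q = 0.5.
e1 = (1+alpha)/2 = 0.75, e2 = (1-alpha)/2 = 0.25.
t1 = p^e1 * q^e2 = 0.65^0.75 * 0.5^0.25 = 0.608734.
t2 = (1-p)^e1 * (1-q)^e2 = 0.35^0.75 * 0.5^0.25 = 0.382643.
4/(1-alpha^2) = 5.333333.
D = 5.333333*(1 - 0.608734 - 0.382643) = 0.0460

0.0460


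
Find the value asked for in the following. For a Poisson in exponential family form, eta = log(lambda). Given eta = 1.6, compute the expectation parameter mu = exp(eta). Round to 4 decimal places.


Expectation parameter for Poisson exponential family:
mu = exp(eta).
eta = 1.6.
mu = exp(1.6) = 4.9530

4.9530


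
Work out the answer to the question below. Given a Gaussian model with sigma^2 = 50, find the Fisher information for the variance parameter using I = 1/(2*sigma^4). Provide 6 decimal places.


Fisher information for variance: I(sigma^2) = 1/(2*sigma^4).
sigma^2 = 50, so sigma^4 = 2500.
I = 1/(2*2500) = 1/5000 = 0.000200

0.000200


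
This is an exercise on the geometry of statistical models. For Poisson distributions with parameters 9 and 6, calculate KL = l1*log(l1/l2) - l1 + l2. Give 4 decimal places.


KL divergence for Poisson:
KL = l1*log(l1/l2) - l1 + l2.
l1 = 9, l2 = 6.
log(9/6) = 0.405465.
l1*log(l1/l2) = 9 * 0.405465 = 3.649186.
KL = 3.649186 - 9 + 6 = 0.6492

0.6492


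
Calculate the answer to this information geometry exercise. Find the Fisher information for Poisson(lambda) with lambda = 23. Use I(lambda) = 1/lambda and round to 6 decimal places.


Fisher information for Poisson: I(lambda) = 1/lambda.
lambda = 23.
I(lambda) = 1/23 = 0.043478

0.043478


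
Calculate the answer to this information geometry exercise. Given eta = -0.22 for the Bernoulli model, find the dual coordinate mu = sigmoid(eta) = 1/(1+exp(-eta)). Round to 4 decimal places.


Dual coordinate (expectation parameter) for Bernoulli:
mu = 1/(1+exp(-eta)).
eta = -0.22.
exp(-eta) = exp(0.22) = 1.246077.
mu = 1/(1+1.246077) = 0.4452

0.4452


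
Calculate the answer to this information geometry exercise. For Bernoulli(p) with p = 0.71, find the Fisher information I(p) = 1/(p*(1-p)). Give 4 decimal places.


For Bernoulli(p), Fisher information is I(p) = 1/(p*(1-p)).
p = 0.71, 1-p = 0.29.
p*(1-p) = 0.2059.
I(p) = 1/0.2059 = 4.8567

4.8567


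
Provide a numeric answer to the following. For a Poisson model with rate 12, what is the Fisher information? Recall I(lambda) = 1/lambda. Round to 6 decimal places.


Fisher information for Poisson: I(lambda) = 1/lambda.
lambda = 12.
I(lambda) = 1/12 = 0.083333

0.083333


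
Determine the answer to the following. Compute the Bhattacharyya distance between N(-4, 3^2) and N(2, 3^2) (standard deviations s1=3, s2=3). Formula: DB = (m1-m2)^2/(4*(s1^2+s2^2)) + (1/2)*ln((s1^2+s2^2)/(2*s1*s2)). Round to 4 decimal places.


Bhattacharyya distance between two Gaussians:
DB = (m1-m2)^2/(4*(s1^2+s2^2)) + (1/2)*ln((s1^2+s2^2)/(2*s1*s2)).
(m1-m2)^2 = (-6)^2 = 36.
s1^2+s2^2 = 9 + 9 = 18.
term1 = 36/72 = 0.5.
term2 = 0.5*ln(18/18.0) = 0.0.
DB = 0.5 + 0.0 = 0.5000

0.5000


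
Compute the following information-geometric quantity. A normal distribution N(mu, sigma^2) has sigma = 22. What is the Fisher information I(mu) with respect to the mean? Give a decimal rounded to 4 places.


The Fisher information for the mean of a normal distribution is I(mu) = 1/sigma^2.
sigma = 22, so sigma^2 = 484.
I(mu) = 1/484 = 0.0021

0.0021


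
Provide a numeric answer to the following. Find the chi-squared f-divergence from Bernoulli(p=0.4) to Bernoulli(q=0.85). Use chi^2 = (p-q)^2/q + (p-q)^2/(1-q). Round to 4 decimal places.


Chi-squared divergence between Bernoulli distributions:
chi^2 = (p-q)^2/q + (p-q)^2/(1-q).
p = 0.4, q = 0.85, p-q = -0.45.
(p-q)^2 = 0.2025.
term1 = 0.2025/0.85 = 0.238235.
term2 = 0.2025/0.15 = 1.35.
chi^2 = 0.238235 + 1.35 = 1.5882

1.5882


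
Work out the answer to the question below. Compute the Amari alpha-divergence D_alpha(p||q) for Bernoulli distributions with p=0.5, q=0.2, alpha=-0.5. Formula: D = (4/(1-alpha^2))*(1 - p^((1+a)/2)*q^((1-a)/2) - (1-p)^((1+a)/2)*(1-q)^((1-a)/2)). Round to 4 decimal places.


Amari alpha-divergence:
D = (4/(1-alpha^2))*(1 - p^((1+a)/2)*q^((1-a)/2) - (1-p)^((1+a)/2)*(1-q)^((1-a)/2)).
alpha = -0.5, p = 0.5, q = 0.2.
e1 = (1+alpha)/2 = 0.25, e2 = (1-alpha)/2 = 0.75.
t1 = p^e1 * q^e2 = 0.5^0.25 * 0.2^0.75 = 0.251487.
t2 = (1-p)^e1 * (1-q)^e2 = 0.5^0.25 * 0.8^0.75 = 0.711312.
4/(1-alpha^2) = 5.333333.
D = 5.333333*(1 - 0.251487 - 0.711312) = 0.1984

0.1984


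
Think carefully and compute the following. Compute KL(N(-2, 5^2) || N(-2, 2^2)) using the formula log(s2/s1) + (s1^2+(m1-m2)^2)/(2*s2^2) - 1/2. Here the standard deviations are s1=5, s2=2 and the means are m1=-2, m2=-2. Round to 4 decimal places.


KL divergence between normal distributions:
KL = log(s2/s1) + (s1^2 + (m1-m2)^2)/(2*s2^2) - 1/2.
log(2/5) = -0.916291.
(5^2 + (-2--2)^2)/(2*2^2) = (25 + 0)/8 = 3.125.
KL = -0.916291 + 3.125 - 0.5 = 1.7087

1.7087
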